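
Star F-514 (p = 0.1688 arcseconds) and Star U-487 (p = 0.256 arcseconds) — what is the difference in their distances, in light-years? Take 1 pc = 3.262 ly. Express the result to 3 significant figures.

d_A = 1/0.1688″ = 5.9242 pc; d_B = 1/0.2560″ = 3.9063 pc.
|d_B − d_A| = |3.9063 − 5.9242| = 2.0179 pc = 2.0179 × 3.262 ly = 6.5824 ly.

6.58 ly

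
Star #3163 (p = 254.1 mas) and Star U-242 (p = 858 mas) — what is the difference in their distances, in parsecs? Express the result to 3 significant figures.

d_A = 1/0.2541″ = 3.9355 pc; d_B = 1/0.8580″ = 1.1655 pc.
|d_B − d_A| = |1.1655 − 3.9355| = 2.77 pc.

2.77 pc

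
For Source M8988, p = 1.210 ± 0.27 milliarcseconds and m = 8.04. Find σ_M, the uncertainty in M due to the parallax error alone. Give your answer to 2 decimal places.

σ_M = 0.48 mag

M = m − 5 log₁₀ d + 5 = m + 5 log₁₀ p + 5, so ∂M/∂p = 5/(p ln 10).
σ_M = (5/ln 10) · (σ_p/p) = 2.1715 × 0.27/1.210 = 2.1715 × 0.22314 = 0.48455.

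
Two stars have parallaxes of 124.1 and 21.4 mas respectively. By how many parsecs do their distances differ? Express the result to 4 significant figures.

d_A = 1/0.1241″ = 8.058 pc; d_B = 1/0.02140″ = 46.729 pc.
|d_B − d_A| = |46.729 − 8.058| = 38.671 pc.

38.67 pc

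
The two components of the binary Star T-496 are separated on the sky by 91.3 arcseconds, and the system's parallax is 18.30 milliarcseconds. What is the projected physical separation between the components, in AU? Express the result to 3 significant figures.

d = 1/p = 1/0.01830″ = 54.645 pc.
At distance d (pc), an angle of θ arcsec spans θ·d AU: s = 91.3 × 54.645 = 4989.1 AU.

4990 AU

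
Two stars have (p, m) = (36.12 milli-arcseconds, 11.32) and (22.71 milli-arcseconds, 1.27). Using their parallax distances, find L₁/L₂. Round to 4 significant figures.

L₁/L₂ = 3.775 × 10^-5

d₁ = 1/p₁ = 1/0.03612″ = 27.685 pc; d₂ = 1/p₂ = 1/0.02271″ = 44.033 pc.
M₁ = m₁ − 5 log₁₀ d₁ + 5 = 11.32 − 7.2112 + 5 = 9.1088.
M₂ = 1.27 − 8.2189 + 5 = -1.9489.
L₁/L₂ = 10^(0.4(M₂ − M₁)) = 10^(0.4 × (-11.0577)) = 10^(-4.42308) = 0.00003775.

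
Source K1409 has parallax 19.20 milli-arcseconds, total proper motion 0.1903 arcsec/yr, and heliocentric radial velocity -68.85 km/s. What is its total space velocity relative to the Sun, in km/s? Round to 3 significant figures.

d = 1/p = 1/0.01920″ = 52.083 pc.
v_t = 4.740 μ d = 4.740 × 0.1903 × 52.083 = 46.98 km/s.
v = √(v_r² + v_t²) = √((-68.85)² + 46.98²) = √6947.44 = 83.351 km/s.

83.4 km/s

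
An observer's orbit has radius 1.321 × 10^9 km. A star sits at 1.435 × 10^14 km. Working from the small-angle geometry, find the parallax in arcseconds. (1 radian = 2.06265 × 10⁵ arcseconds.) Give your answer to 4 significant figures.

1.899 arcsec

θ ≈ B/d = (1.321 × 10^9) / (1.435 × 10^14) = 9.2056 × 10^-6 rad.
In arcseconds: 9.2056 × 10^-6 × 206265 = 1.8988″.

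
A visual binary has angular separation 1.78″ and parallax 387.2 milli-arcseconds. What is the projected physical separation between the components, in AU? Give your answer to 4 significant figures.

d = 1/p = 1/0.3872″ = 2.5826 pc.
At distance d (pc), an angle of θ arcsec spans θ·d AU: s = 1.78 × 2.5826 = 4.597 AU.

4.597 AU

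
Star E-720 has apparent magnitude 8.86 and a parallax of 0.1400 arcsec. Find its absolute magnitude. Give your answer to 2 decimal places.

M = 9.59

d = 1/p = 1/0.1400″ = 7.1429 pc.
m − M = 5 log₁₀(7.1429) − 5 = 4.2694 − 5 = -0.7306.
M = m − (m − M) = 8.86 − (-0.7306) = 9.59.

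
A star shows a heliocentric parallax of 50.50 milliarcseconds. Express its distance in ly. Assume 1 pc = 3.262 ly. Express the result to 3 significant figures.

p = 50.50 milliarcseconds = 0.05050 arcsec.
d = 1/p = 1/0.05050 = 19.802 pc.
In light-years: 19.802 × 3.262 = 64.594 ly.

64.6 ly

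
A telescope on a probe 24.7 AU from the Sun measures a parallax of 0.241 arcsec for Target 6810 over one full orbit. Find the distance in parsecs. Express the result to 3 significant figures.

With baseline B (in AU) and parallax p (in arcsec), d = B/p parsecs.
d = 24.7 / 0.241 = 102.49 pc.

102 pc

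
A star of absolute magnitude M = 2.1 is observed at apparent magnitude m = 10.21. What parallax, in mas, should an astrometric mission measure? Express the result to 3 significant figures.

m − M = 10.21 − 2.1 = 8.11.
d = 10^((m−M)/5 + 1) = 10^2.622 = 418.79 pc.
p = 1/d = 1/418.79 = 0.0023878 arcsec = 2.3878 mas.

2.39 mas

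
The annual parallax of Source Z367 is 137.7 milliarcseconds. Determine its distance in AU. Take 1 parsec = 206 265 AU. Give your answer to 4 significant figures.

1.498 × 10^6 AU

p = 137.7 milliarcseconds = 0.1377 arcsec.
d = 1/p = 1/0.1377 = 7.2622 pc.
In AU: 7.2622 × 206265 = 1.4979 × 10^6 AU.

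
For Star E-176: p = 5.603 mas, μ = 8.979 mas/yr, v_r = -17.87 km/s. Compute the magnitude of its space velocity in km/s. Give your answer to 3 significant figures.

d = 1/p = 1/0.005603″ = 178.48 pc.
μ = 8.979 mas/yr = 0.008979 ″/yr.
v_t = 4.740 μ d = 4.740 × 0.008979 × 178.48 = 7.5962 km/s.
v = √(v_r² + v_t²) = √((-17.87)² + 7.5962²) = √377.039 = 19.417 km/s.

19.4 km/s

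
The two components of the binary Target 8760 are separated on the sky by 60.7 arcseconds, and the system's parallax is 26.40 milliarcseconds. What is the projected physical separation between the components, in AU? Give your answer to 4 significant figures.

d = 1/p = 1/0.02640″ = 37.879 pc.
At distance d (pc), an angle of θ arcsec spans θ·d AU: s = 60.7 × 37.879 = 2299.3 AU.

2299 AU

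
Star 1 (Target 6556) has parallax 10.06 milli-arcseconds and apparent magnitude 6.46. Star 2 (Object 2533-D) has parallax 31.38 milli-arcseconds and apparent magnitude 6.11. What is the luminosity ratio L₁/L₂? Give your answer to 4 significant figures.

d₁ = 1/p₁ = 1/0.01006″ = 99.404 pc; d₂ = 1/p₂ = 1/0.03138″ = 31.867 pc.
M₁ = m₁ − 5 log₁₀ d₁ + 5 = 6.46 − 9.9870 + 5 = 1.4730.
M₂ = 6.11 − 7.5167 + 5 = 3.5933.
L₁/L₂ = 10^(0.4(M₂ − M₁)) = 10^(0.4 × 2.1203) = 10^0.84812 = 7.0489.

L₁/L₂ = 7.049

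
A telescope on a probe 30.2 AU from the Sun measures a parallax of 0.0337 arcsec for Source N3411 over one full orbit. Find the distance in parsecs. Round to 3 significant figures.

With baseline B (in AU) and parallax p (in arcsec), d = B/p parsecs.
d = 30.2 / 0.0337 = 896.14 pc.

896 pc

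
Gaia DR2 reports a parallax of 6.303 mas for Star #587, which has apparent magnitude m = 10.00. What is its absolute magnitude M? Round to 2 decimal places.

M = 4.00

d = 1/p = 1/0.006303″ = 158.65 pc.
m − M = 5 log₁₀(158.65) − 5 = 11.0022 − 5 = 6.0022.
M = m − (m − M) = 10.00 − 6.0022 = 4.00.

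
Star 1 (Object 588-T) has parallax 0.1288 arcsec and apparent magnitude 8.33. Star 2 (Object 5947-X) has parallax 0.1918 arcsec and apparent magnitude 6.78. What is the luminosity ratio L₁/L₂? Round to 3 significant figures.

d₁ = 1/p₁ = 1/0.1288″ = 7.764 pc; d₂ = 1/p₂ = 1/0.1918″ = 5.2138 pc.
M₁ = m₁ − 5 log₁₀ d₁ + 5 = 8.33 − 4.4504 + 5 = 8.8796.
M₂ = 6.78 − 3.5858 + 5 = 8.1942.
L₁/L₂ = 10^(0.4(M₂ − M₁)) = 10^(0.4 × (-0.6854)) = 10^(-0.27416) = 0.53191.

L₁/L₂ = 0.532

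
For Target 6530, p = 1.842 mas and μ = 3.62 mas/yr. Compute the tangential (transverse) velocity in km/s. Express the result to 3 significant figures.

d = 1/p = 1/0.001842″ = 542.89 pc.
μ = 3.62 mas/yr = 0.00362 ″/yr.
v_t = 4.74 × μ × d = 4.74 × 0.00362 × 542.89 = 9.3153 km/s.

9.32 km/s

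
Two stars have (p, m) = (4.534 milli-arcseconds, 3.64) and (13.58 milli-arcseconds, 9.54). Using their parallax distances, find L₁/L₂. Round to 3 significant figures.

L₁/L₂ = 2060

d₁ = 1/p₁ = 1/0.004534″ = 220.56 pc; d₂ = 1/p₂ = 1/0.01358″ = 73.638 pc.
M₁ = m₁ − 5 log₁₀ d₁ + 5 = 3.64 − 11.7176 + 5 = -3.0776.
M₂ = 9.54 − 9.3355 + 5 = 5.2045.
L₁/L₂ = 10^(0.4(M₂ − M₁)) = 10^(0.4 × 8.2821) = 10^3.31284 = 2055.1.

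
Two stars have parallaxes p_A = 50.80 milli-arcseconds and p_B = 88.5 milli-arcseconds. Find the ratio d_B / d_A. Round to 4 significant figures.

Since d = 1/p, d_B/d_A = p_A/p_B.
= 50.80 / 88.5 = 0.57401.

0.5740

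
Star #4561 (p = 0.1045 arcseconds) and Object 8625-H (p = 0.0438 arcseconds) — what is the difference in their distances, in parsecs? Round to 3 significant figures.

d_A = 1/0.1045″ = 9.5694 pc; d_B = 1/0.04380″ = 22.831 pc.
|d_B − d_A| = |22.831 − 9.5694| = 13.262 pc.

13.3 pc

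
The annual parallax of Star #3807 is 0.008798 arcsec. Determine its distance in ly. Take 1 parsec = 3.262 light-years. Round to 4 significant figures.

d = 1/p = 1/0.008798 = 113.66 pc.
In light-years: 113.66 × 3.262 = 370.76 ly.

370.8 ly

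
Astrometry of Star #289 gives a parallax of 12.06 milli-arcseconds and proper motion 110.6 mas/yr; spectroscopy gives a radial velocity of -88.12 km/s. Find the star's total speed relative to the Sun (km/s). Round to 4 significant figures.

98.26 km/s

d = 1/p = 1/0.01206″ = 82.919 pc.
μ = 110.6 mas/yr = 0.1106 ″/yr.
v_t = 4.740 μ d = 4.740 × 0.1106 × 82.919 = 43.47 km/s.
v = √(v_r² + v_t²) = √((-88.12)² + 43.47²) = √9654.78 = 98.259 km/s.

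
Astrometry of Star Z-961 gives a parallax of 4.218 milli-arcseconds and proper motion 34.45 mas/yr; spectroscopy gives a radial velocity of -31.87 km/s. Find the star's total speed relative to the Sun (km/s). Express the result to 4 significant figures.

50.14 km/s

d = 1/p = 1/0.004218″ = 237.08 pc.
μ = 34.45 mas/yr = 0.03445 ″/yr.
v_t = 4.740 μ d = 4.740 × 0.03445 × 237.08 = 38.714 km/s.
v = √(v_r² + v_t²) = √((-31.87)² + 38.714²) = √2514.47 = 50.144 km/s.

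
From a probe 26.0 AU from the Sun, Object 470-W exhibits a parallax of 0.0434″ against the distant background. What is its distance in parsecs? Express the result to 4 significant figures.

With baseline B (in AU) and parallax p (in arcsec), d = B/p parsecs.
d = 26.0 / 0.0434 = 599.08 pc.

599.1 pc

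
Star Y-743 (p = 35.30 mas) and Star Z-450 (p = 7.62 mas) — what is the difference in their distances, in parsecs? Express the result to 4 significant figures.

d_A = 1/0.03530″ = 28.329 pc; d_B = 1/0.007620″ = 131.23 pc.
|d_B − d_A| = |131.23 − 28.329| = 102.9 pc.

102.9 pc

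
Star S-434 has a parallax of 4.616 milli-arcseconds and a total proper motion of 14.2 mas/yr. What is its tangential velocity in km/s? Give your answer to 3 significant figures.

14.6 km/s

d = 1/p = 1/0.004616″ = 216.64 pc.
μ = 14.2 mas/yr = 0.0142 ″/yr.
v_t = 4.74 × μ × d = 4.74 × 0.0142 × 216.64 = 14.582 km/s.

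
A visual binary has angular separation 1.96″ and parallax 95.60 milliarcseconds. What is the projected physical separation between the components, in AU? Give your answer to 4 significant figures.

20.50 AU

d = 1/p = 1/0.09560″ = 10.46 pc.
At distance d (pc), an angle of θ arcsec spans θ·d AU: s = 1.96 × 10.46 = 20.502 AU.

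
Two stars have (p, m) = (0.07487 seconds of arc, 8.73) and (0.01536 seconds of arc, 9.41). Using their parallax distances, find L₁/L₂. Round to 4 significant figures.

L₁/L₂ = 0.07873

d₁ = 1/p₁ = 1/0.07487″ = 13.356 pc; d₂ = 1/p₂ = 1/0.01536″ = 65.104 pc.
M₁ = m₁ − 5 log₁₀ d₁ + 5 = 8.73 − 5.6284 + 5 = 8.1016.
M₂ = 9.41 − 9.0680 + 5 = 5.3420.
L₁/L₂ = 10^(0.4(M₂ − M₁)) = 10^(0.4 × (-2.7596)) = 10^(-1.10384) = 0.078734.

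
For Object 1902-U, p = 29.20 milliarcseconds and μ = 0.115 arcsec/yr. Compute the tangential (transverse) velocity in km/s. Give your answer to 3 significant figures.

18.7 km/s

d = 1/p = 1/0.02920″ = 34.247 pc.
v_t = 4.74 × μ × d = 4.74 × 0.115 × 34.247 = 18.668 km/s.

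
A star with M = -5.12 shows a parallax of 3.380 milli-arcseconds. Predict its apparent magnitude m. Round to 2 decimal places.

d = 1/p = 1/0.003380″ = 295.86 pc.
m − M = 5 log₁₀ d − 5 = 5 log₁₀(295.86) − 5 = 12.3554 − 5 = 7.3554.
m = M + (m − M) = -5.12 + 7.3554 = 2.24.

m = 2.24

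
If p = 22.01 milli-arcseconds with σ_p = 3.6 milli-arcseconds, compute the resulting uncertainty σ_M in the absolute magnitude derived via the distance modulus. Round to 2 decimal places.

σ_M = 0.36 mag

M = m − 5 log₁₀ d + 5 = m + 5 log₁₀ p + 5, so ∂M/∂p = 5/(p ln 10).
σ_M = (5/ln 10) · (σ_p/p) = 2.1715 × 3.6/22.01 = 2.1715 × 0.16356 = 0.35517.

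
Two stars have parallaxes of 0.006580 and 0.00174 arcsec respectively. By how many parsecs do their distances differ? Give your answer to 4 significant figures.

422.7 pc

d_A = 1/0.006580″ = 151.98 pc; d_B = 1/0.001740″ = 574.71 pc.
|d_B − d_A| = |574.71 − 151.98| = 422.73 pc.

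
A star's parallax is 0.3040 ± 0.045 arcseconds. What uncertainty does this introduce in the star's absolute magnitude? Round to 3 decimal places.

M = m − 5 log₁₀ d + 5 = m + 5 log₁₀ p + 5, so ∂M/∂p = 5/(p ln 10).
σ_M = (5/ln 10) · (σ_p/p) = 2.1715 × 0.045/0.3040 = 2.1715 × 0.14803 = 0.32145.

σ_M = 0.321 mag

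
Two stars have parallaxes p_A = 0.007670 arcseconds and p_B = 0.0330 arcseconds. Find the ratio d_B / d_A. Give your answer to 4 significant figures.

Since d = 1/p, d_B/d_A = p_A/p_B.
= 0.007670 / 0.0330 = 0.23242.

0.2324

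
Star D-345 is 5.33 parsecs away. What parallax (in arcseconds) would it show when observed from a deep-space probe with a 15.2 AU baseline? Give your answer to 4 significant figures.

2.852 arcsec

p (arcsec) = B (AU) / d (pc).
p = 15.2 / 5.33 = 2.8518 arcsec.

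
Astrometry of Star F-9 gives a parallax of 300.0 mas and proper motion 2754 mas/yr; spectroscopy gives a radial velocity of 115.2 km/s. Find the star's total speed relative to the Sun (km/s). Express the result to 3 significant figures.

123 km/s

d = 1/p = 1/0.3000″ = 3.3333 pc.
μ = 2754 mas/yr = 2.754 ″/yr.
v_t = 4.740 μ d = 4.740 × 2.754 × 3.3333 = 43.513 km/s.
v = √(v_r² + v_t²) = √(115.2² + 43.513²) = √15164.4 = 123.14 km/s.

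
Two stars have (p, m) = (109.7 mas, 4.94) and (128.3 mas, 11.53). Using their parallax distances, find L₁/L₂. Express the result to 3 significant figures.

L₁/L₂ = 592

d₁ = 1/p₁ = 1/0.1097″ = 9.1158 pc; d₂ = 1/p₂ = 1/0.1283″ = 7.7942 pc.
M₁ = m₁ − 5 log₁₀ d₁ + 5 = 4.94 − 4.7990 + 5 = 5.1410.
M₂ = 11.53 − 4.4589 + 5 = 12.0711.
L₁/L₂ = 10^(0.4(M₂ − M₁)) = 10^(0.4 × 6.9301) = 10^2.77204 = 591.62.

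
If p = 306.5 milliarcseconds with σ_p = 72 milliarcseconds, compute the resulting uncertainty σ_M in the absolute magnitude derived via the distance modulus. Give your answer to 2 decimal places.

M = m − 5 log₁₀ d + 5 = m + 5 log₁₀ p + 5, so ∂M/∂p = 5/(p ln 10).
σ_M = (5/ln 10) · (σ_p/p) = 2.1715 × 72/306.5 = 2.1715 × 0.23491 = 0.51011.

σ_M = 0.51 mag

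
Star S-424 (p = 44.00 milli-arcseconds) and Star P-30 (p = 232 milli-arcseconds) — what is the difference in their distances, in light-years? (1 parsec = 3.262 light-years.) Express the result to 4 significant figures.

d_A = 1/0.04400″ = 22.727 pc; d_B = 1/0.2320″ = 4.3103 pc.
|d_B − d_A| = |4.3103 − 22.727| = 18.417 pc = 18.417 × 3.262 ly = 60.076 ly.

60.08 ly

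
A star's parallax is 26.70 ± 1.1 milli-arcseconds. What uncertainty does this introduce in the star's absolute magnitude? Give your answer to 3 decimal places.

σ_M = 0.089 mag

M = m − 5 log₁₀ d + 5 = m + 5 log₁₀ p + 5, so ∂M/∂p = 5/(p ln 10).
σ_M = (5/ln 10) · (σ_p/p) = 2.1715 × 1.1/26.70 = 2.1715 × 0.041199 = 0.089464.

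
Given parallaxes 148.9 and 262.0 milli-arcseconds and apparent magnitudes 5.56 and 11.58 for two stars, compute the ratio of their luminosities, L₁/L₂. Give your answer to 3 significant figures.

d₁ = 1/p₁ = 1/0.1489″ = 6.7159 pc; d₂ = 1/p₂ = 1/0.2620″ = 3.8168 pc.
M₁ = m₁ − 5 log₁₀ d₁ + 5 = 5.56 − 4.1355 + 5 = 6.4245.
M₂ = 11.58 − 2.9085 + 5 = 13.6715.
L₁/L₂ = 10^(0.4(M₂ − M₁)) = 10^(0.4 × 7.2470) = 10^2.89880 = 792.14.

L₁/L₂ = 792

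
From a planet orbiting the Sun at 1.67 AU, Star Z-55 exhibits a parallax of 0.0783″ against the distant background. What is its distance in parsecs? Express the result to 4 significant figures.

With baseline B (in AU) and parallax p (in arcsec), d = B/p parsecs.
d = 1.67 / 0.0783 = 21.328 pc.

21.33 pc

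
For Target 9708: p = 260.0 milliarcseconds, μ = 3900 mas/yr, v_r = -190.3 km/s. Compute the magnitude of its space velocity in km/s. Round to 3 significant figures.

d = 1/p = 1/0.2600″ = 3.8462 pc.
μ = 3900 mas/yr = 3.900 ″/yr.
v_t = 4.740 μ d = 4.740 × 3.900 × 3.8462 = 71.101 km/s.
v = √(v_r² + v_t²) = √((-190.3)² + 71.101²) = √41269.4 = 203.15 km/s.

203 km/s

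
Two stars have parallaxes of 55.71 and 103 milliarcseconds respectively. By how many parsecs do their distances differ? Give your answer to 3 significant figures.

d_A = 1/0.05571″ = 17.95 pc; d_B = 1/0.1030″ = 9.7087 pc.
|d_B − d_A| = |9.7087 − 17.95| = 8.2413 pc.

8.24 pc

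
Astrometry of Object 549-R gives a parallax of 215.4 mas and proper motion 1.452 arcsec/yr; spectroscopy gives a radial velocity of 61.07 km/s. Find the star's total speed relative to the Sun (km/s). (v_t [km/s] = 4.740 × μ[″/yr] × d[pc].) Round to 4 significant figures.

d = 1/p = 1/0.2154″ = 4.6425 pc.
v_t = 4.740 μ d = 4.740 × 1.452 × 4.6425 = 31.952 km/s.
v = √(v_r² + v_t²) = √(61.07² + 31.952²) = √4750.48 = 68.924 km/s.

68.92 km/s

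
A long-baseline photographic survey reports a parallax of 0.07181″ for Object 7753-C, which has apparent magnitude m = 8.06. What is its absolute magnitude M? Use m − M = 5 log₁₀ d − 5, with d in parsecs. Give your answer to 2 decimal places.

M = 7.34

d = 1/p = 1/0.07181″ = 13.926 pc.
m − M = 5 log₁₀(13.926) − 5 = 5.7191 − 5 = 0.7191.
M = m − (m − M) = 8.06 − 0.7191 = 7.34.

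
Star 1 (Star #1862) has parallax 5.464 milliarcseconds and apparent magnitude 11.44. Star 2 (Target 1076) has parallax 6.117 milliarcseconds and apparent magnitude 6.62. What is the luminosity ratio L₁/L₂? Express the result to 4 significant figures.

d₁ = 1/p₁ = 1/0.005464″ = 183.02 pc; d₂ = 1/p₂ = 1/0.006117″ = 163.48 pc.
M₁ = m₁ − 5 log₁₀ d₁ + 5 = 11.44 − 11.3125 + 5 = 5.1275.
M₂ = 6.62 − 11.0673 + 5 = 0.5527.
L₁/L₂ = 10^(0.4(M₂ − M₁)) = 10^(0.4 × (-4.5748)) = 10^(-1.82992) = 0.014794.

L₁/L₂ = 0.01479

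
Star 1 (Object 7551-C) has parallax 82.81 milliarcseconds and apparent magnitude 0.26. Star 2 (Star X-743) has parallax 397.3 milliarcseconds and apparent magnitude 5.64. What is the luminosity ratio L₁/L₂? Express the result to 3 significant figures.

L₁/L₂ = 3270

d₁ = 1/p₁ = 1/0.08281″ = 12.076 pc; d₂ = 1/p₂ = 1/0.3973″ = 2.517 pc.
M₁ = m₁ − 5 log₁₀ d₁ + 5 = 0.26 − 5.4096 + 5 = -0.1496.
M₂ = 5.64 − 2.0044 + 5 = 8.6356.
L₁/L₂ = 10^(0.4(M₂ − M₁)) = 10^(0.4 × 8.7852) = 10^3.51408 = 3266.5.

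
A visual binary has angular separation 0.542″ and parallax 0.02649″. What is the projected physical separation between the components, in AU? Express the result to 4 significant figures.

d = 1/p = 1/0.02649″ = 37.75 pc.
At distance d (pc), an angle of θ arcsec spans θ·d AU: s = 0.542 × 37.75 = 20.461 AU.

20.46 AU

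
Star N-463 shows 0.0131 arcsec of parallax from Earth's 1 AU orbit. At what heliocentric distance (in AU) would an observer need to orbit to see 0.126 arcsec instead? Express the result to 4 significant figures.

Parallax scales linearly with baseline: p ∝ B, so B = p_target / p_Earth × 1 AU.
B = 0.126 / 0.0131 = 9.6183 AU.

9.618 AU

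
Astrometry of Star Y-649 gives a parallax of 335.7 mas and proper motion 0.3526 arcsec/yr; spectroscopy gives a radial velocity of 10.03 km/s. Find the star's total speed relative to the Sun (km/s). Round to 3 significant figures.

d = 1/p = 1/0.3357″ = 2.9789 pc.
v_t = 4.740 μ d = 4.740 × 0.3526 × 2.9789 = 4.9787 km/s.
v = √(v_r² + v_t²) = √(10.03² + 4.9787²) = √125.388 = 11.198 km/s.

11.2 km/s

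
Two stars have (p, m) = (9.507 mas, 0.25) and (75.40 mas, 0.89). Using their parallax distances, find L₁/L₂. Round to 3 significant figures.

d₁ = 1/p₁ = 1/0.009507″ = 105.19 pc; d₂ = 1/p₂ = 1/0.07540″ = 13.263 pc.
M₁ = m₁ − 5 log₁₀ d₁ + 5 = 0.25 − 10.1099 + 5 = -4.8599.
M₂ = 0.89 − 5.6132 + 5 = 0.2768.
L₁/L₂ = 10^(0.4(M₂ − M₁)) = 10^(0.4 × 5.1367) = 10^2.05468 = 113.42.

L₁/L₂ = 113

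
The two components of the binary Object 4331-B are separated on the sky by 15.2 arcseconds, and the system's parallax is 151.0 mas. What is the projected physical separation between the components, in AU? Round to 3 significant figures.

101 AU

d = 1/p = 1/0.1510″ = 6.6225 pc.
At distance d (pc), an angle of θ arcsec spans θ·d AU: s = 15.2 × 6.6225 = 100.66 AU.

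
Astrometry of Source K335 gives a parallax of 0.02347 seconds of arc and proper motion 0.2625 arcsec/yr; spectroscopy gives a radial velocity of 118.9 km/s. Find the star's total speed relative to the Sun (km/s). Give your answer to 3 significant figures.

130 km/s

d = 1/p = 1/0.02347″ = 42.608 pc.
v_t = 4.740 μ d = 4.740 × 0.2625 × 42.608 = 53.015 km/s.
v = √(v_r² + v_t²) = √(118.9² + 53.015²) = √16947.8 = 130.18 km/s.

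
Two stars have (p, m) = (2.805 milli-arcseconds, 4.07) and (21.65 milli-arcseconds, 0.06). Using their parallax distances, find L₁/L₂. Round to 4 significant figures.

d₁ = 1/p₁ = 1/0.002805″ = 356.51 pc; d₂ = 1/p₂ = 1/0.02165″ = 46.189 pc.
M₁ = m₁ − 5 log₁₀ d₁ + 5 = 4.07 − 12.7604 + 5 = -3.6904.
M₂ = 0.06 − 8.3227 + 5 = -3.2627.
L₁/L₂ = 10^(0.4(M₂ − M₁)) = 10^(0.4 × 0.4277) = 10^0.17108 = 1.4828.

L₁/L₂ = 1.483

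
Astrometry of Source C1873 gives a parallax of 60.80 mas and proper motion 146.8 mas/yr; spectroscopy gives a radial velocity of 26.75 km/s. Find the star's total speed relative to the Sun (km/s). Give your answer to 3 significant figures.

d = 1/p = 1/0.06080″ = 16.447 pc.
μ = 146.8 mas/yr = 0.1468 ″/yr.
v_t = 4.740 μ d = 4.740 × 0.1468 × 16.447 = 11.444 km/s.
v = √(v_r² + v_t²) = √(26.75² + 11.444²) = √846.528 = 29.095 km/s.

29.1 km/s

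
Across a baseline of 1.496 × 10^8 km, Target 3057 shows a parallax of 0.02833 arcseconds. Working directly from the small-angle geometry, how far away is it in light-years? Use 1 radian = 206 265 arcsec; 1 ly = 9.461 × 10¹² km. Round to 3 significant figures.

θ = 0.02833″ = 0.02833/206265 = 1.3735 × 10^-7 rad.
d = B/θ = (1.496 × 10^8) / (1.3735 × 10^-7) = 1.0892 × 10^15 km = (1.0892 × 10^15) / (9.461 × 10^12) ly = 115.13 ly.

115 ly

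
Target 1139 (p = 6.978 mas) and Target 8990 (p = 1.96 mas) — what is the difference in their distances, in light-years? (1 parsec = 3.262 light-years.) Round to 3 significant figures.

d_A = 1/0.006978″ = 143.31 pc; d_B = 1/0.001960″ = 510.2 pc.
|d_B − d_A| = |510.2 − 143.31| = 366.89 pc = 366.89 × 3.262 ly = 1196.8 ly.

1200 ly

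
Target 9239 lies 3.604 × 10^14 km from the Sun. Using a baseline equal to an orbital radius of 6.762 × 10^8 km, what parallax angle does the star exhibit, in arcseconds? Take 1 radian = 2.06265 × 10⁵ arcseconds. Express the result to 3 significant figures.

θ ≈ B/d = (6.762 × 10^8) / (3.604 × 10^14) = 1.8762 × 10^-6 rad.
In arcseconds: 1.8762 × 10^-6 × 206265 = 0.38699″.

0.387 arcsec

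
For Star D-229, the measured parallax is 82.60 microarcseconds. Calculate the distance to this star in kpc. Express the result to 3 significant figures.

12.1 kpc

p = 82.60 microarcseconds = 0.00008260 arcsec.
d = 1/p = 1/0.00008260 = 12107 pc.
= 12.107 kpc.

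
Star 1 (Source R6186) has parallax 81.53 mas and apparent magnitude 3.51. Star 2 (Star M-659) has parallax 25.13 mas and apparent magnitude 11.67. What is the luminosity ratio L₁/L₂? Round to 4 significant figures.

L₁/L₂ = 174.5

d₁ = 1/p₁ = 1/0.08153″ = 12.265 pc; d₂ = 1/p₂ = 1/0.02513″ = 39.793 pc.
M₁ = m₁ − 5 log₁₀ d₁ + 5 = 3.51 − 5.4433 + 5 = 3.0667.
M₂ = 11.67 − 7.9990 + 5 = 8.6710.
L₁/L₂ = 10^(0.4(M₂ − M₁)) = 10^(0.4 × 5.6043) = 10^2.24172 = 174.47.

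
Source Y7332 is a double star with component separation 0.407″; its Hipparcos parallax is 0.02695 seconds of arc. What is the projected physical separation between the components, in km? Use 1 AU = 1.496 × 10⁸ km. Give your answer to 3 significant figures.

d = 1/p = 1/0.02695″ = 37.106 pc.
At distance d (pc), an angle of θ arcsec spans θ·d AU: s = 0.407 × 37.106 = 15.102 AU.
= 15.102 × 1.496 × 10⁸ km = 2.2593 × 10^9 km.

2.26 × 10^9 km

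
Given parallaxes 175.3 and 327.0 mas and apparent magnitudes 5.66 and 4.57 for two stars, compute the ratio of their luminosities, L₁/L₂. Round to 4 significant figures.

d₁ = 1/p₁ = 1/0.1753″ = 5.7045 pc; d₂ = 1/p₂ = 1/0.3270″ = 3.0581 pc.
M₁ = m₁ − 5 log₁₀ d₁ + 5 = 5.66 − 3.7811 + 5 = 6.8789.
M₂ = 4.57 − 2.4273 + 5 = 7.1427.
L₁/L₂ = 10^(0.4(M₂ − M₁)) = 10^(0.4 × 0.2638) = 10^0.10552 = 1.275.

L₁/L₂ = 1.275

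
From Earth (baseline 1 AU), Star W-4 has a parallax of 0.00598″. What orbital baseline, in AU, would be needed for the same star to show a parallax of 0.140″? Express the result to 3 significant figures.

23.4 AU

Parallax scales linearly with baseline: p ∝ B, so B = p_target / p_Earth × 1 AU.
B = 0.140 / 0.00598 = 23.411 AU.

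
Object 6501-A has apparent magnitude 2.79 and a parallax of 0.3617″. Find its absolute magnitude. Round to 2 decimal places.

M = 5.58

d = 1/p = 1/0.3617″ = 2.7647 pc.
m − M = 5 log₁₀(2.7647) − 5 = 2.2082 − 5 = -2.7918.
M = m − (m − M) = 2.79 − (-2.7918) = 5.58.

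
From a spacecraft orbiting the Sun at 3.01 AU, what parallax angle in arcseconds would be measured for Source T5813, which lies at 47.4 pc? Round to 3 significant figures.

0.0635 arcsec

p (arcsec) = B (AU) / d (pc).
p = 3.01 / 47.4 = 0.063502 arcsec.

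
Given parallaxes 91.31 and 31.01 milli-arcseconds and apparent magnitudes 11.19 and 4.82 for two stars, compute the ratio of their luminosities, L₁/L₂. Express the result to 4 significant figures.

d₁ = 1/p₁ = 1/0.09131″ = 10.952 pc; d₂ = 1/p₂ = 1/0.03101″ = 32.248 pc.
M₁ = m₁ − 5 log₁₀ d₁ + 5 = 11.19 − 5.1975 + 5 = 10.9925.
M₂ = 4.82 − 7.5425 + 5 = 2.2775.
L₁/L₂ = 10^(0.4(M₂ − M₁)) = 10^(0.4 × (-8.7150)) = 10^(-3.48600) = 0.00032659.

L₁/L₂ = 0.0003266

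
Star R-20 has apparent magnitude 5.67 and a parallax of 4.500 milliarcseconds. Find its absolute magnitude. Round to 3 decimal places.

d = 1/p = 1/0.004500″ = 222.22 pc.
m − M = 5 log₁₀(222.22) − 5 = 11.7339 − 5 = 6.7339.
M = m − (m − M) = 5.67 − 6.7339 = -1.064.

M = -1.064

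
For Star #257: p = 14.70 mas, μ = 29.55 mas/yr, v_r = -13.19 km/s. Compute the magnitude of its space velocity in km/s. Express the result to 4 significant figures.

16.27 km/s

d = 1/p = 1/0.01470″ = 68.027 pc.
μ = 29.55 mas/yr = 0.02955 ″/yr.
v_t = 4.740 μ d = 4.740 × 0.02955 × 68.027 = 9.5283 km/s.
v = √(v_r² + v_t²) = √((-13.19)² + 9.5283²) = √264.765 = 16.272 km/s.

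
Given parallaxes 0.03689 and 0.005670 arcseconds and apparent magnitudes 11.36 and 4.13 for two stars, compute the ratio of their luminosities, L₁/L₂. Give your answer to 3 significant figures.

L₁/L₂ = 3.03 × 10^-5

d₁ = 1/p₁ = 1/0.03689″ = 27.108 pc; d₂ = 1/p₂ = 1/0.005670″ = 176.37 pc.
M₁ = m₁ − 5 log₁₀ d₁ + 5 = 11.36 − 7.1655 + 5 = 9.1945.
M₂ = 4.13 − 11.2321 + 5 = -2.1021.
L₁/L₂ = 10^(0.4(M₂ − M₁)) = 10^(0.4 × (-11.2966)) = 10^(-4.51864) = 0.000030294.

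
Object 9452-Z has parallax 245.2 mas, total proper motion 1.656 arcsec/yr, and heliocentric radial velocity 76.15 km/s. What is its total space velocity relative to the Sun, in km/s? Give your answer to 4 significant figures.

82.61 km/s

d = 1/p = 1/0.2452″ = 4.0783 pc.
v_t = 4.740 μ d = 4.740 × 1.656 × 4.0783 = 32.012 km/s.
v = √(v_r² + v_t²) = √(76.15² + 32.012²) = √6823.59 = 82.605 km/s.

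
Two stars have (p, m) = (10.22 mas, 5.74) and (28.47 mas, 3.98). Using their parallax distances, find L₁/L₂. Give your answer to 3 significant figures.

d₁ = 1/p₁ = 1/0.01022″ = 97.847 pc; d₂ = 1/p₂ = 1/0.02847″ = 35.125 pc.
M₁ = m₁ − 5 log₁₀ d₁ + 5 = 5.74 − 9.9527 + 5 = 0.7873.
M₂ = 3.98 − 7.7281 + 5 = 1.2519.
L₁/L₂ = 10^(0.4(M₂ − M₁)) = 10^(0.4 × 0.4646) = 10^0.18584 = 1.5341.

L₁/L₂ = 1.53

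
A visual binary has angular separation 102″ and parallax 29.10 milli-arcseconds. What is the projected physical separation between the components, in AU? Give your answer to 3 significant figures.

d = 1/p = 1/0.02910″ = 34.364 pc.
At distance d (pc), an angle of θ arcsec spans θ·d AU: s = 102 × 34.364 = 3505.1 AU.

3510 AU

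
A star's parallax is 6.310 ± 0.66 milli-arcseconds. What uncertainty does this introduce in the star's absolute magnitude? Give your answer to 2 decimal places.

σ_M = 0.23 mag

M = m − 5 log₁₀ d + 5 = m + 5 log₁₀ p + 5, so ∂M/∂p = 5/(p ln 10).
σ_M = (5/ln 10) · (σ_p/p) = 2.1715 × 0.66/6.310 = 2.1715 × 0.1046 = 0.22714.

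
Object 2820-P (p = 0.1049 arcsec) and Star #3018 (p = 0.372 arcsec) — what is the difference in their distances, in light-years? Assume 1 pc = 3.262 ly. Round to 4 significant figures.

d_A = 1/0.1049″ = 9.5329 pc; d_B = 1/0.3720″ = 2.6882 pc.
|d_B − d_A| = |2.6882 − 9.5329| = 6.8447 pc = 6.8447 × 3.262 ly = 22.327 ly.

22.33 ly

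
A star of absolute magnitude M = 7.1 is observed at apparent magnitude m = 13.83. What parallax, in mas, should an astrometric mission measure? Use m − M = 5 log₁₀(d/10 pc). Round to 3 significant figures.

m − M = 13.83 − 7.1 = 6.73.
d = 10^((m−M)/5 + 1) = 10^2.346 = 221.82 pc.
p = 1/d = 1/221.82 = 0.0045082 arcsec = 4.5082 mas.

4.51 mas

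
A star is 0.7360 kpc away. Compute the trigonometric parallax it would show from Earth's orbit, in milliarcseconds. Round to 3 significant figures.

d = 0.7360 kpc = 736 pc.
p = 1/d = 1/736 = 0.0013587 arcsec.
= 0.0013587 × 1000 = 1.3587 mas.

1.36 mas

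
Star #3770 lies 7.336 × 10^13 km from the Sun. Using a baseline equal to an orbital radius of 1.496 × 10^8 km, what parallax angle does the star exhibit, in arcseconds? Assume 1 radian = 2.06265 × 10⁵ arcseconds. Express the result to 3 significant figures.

θ ≈ B/d = (1.496 × 10^8) / (7.336 × 10^13) = 2.0393 × 10^-6 rad.
In arcseconds: 2.0393 × 10^-6 × 206265 = 0.42064″.

0.421 arcsec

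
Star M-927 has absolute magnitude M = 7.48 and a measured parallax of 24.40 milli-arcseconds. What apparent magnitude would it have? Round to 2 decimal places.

m = 10.54

d = 1/p = 1/0.02440″ = 40.984 pc.
m − M = 5 log₁₀ d − 5 = 5 log₁₀(40.984) − 5 = 8.0631 − 5 = 3.0631.
m = M + (m − M) = 7.48 + 3.0631 = 10.54.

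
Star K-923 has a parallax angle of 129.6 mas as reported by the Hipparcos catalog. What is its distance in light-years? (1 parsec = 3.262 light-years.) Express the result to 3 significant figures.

p = 129.6 mas = 0.1296 arcsec.
d = 1/p = 1/0.1296 = 7.716 pc.
In light-years: 7.716 × 3.262 = 25.17 ly.

25.2 light years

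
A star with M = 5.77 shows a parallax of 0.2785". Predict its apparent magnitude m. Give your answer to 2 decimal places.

d = 1/p = 1/0.2785″ = 3.5907 pc.
m − M = 5 log₁₀ d − 5 = 5 log₁₀(3.5907) − 5 = 2.7759 − 5 = -2.2241.
m = M + (m − M) = 5.77 + (-2.2241) = 3.55.

m = 3.55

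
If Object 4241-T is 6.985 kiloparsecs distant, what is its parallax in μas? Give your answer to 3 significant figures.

d = 6.985 kpc = 6985 pc.
p = 1/d = 1/6985 = 0.00014316 arcsec.
= 0.00014316 × 10⁶ = 143.16 μas.

143 μas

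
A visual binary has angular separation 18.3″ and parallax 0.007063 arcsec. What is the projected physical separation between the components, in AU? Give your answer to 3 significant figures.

d = 1/p = 1/0.007063″ = 141.58 pc.
At distance d (pc), an angle of θ arcsec spans θ·d AU: s = 18.3 × 141.58 = 2590.9 AU.

2590 AU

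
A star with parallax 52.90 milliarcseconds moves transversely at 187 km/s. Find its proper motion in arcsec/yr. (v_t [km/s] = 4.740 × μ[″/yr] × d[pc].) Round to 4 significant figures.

2.087 arcsec/yr

d = 1/p = 1/0.05290″ = 18.904 pc.
μ = v_t / (4.74 d) = 187 / (4.74 × 18.904) = 187 / 89.605 = 2.0869 ″/yr.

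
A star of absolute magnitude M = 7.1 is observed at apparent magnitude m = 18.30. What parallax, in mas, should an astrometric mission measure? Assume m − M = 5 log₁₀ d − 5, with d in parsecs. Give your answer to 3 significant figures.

m − M = 18.30 − 7.1 = 11.20.
d = 10^((m−M)/5 + 1) = 10^3.240 = 1737.8 pc.
p = 1/d = 1/1737.8 = 0.00057544 arcsec = 0.57544 mas.

0.575 mas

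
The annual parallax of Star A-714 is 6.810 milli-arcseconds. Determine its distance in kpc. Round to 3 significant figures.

0.147 kpc

p = 6.810 milli-arcseconds = 0.006810 arcsec.
d = 1/p = 1/0.006810 = 146.84 pc.
= 0.14684 kpc.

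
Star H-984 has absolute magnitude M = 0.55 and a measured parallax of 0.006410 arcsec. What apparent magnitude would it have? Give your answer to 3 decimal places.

d = 1/p = 1/0.006410″ = 156.01 pc.
m − M = 5 log₁₀ d − 5 = 5 log₁₀(156.01) − 5 = 10.9658 − 5 = 5.9658.
m = M + (m − M) = 0.55 + 5.9658 = 6.516.

m = 6.516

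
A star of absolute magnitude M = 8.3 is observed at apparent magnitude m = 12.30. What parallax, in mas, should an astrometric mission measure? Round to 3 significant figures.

m − M = 12.30 − 8.3 = 4.00.
d = 10^((m−M)/5 + 1) = 10^1.800 = 63.096 pc.
p = 1/d = 1/63.096 = 0.015849 arcsec = 15.849 mas.

15.8 mas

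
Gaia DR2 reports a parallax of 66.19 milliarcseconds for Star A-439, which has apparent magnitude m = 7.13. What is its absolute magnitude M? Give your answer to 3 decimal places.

M = 6.234

d = 1/p = 1/0.06619″ = 15.108 pc.
m − M = 5 log₁₀(15.108) − 5 = 5.8960 − 5 = 0.8960.
M = m − (m − M) = 7.13 − 0.8960 = 6.234.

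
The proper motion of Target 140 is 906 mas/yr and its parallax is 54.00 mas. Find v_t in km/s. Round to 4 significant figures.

d = 1/p = 1/0.05400″ = 18.519 pc.
μ = 906 mas/yr = 0.906 ″/yr.
v_t = 4.74 × μ × d = 4.74 × 0.906 × 18.519 = 79.529 km/s.

79.53 km/s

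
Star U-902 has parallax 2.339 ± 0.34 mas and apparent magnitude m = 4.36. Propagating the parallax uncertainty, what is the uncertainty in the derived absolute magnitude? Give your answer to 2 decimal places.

σ_M = 0.32 mag

M = m − 5 log₁₀ d + 5 = m + 5 log₁₀ p + 5, so ∂M/∂p = 5/(p ln 10).
σ_M = (5/ln 10) · (σ_p/p) = 2.1715 × 0.34/2.339 = 2.1715 × 0.14536 = 0.31565.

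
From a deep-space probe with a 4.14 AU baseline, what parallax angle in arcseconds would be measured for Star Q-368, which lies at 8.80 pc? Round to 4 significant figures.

0.4705 arcsec

p (arcsec) = B (AU) / d (pc).
p = 4.14 / 8.80 = 0.47045 arcsec.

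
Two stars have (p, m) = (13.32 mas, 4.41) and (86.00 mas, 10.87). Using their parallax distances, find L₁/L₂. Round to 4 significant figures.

L₁/L₂ = 16000

d₁ = 1/p₁ = 1/0.01332″ = 75.075 pc; d₂ = 1/p₂ = 1/0.08600″ = 11.628 pc.
M₁ = m₁ − 5 log₁₀ d₁ + 5 = 4.41 − 9.3775 + 5 = 0.0325.
M₂ = 10.87 − 5.3275 + 5 = 10.5425.
L₁/L₂ = 10^(0.4(M₂ − M₁)) = 10^(0.4 × 10.5100) = 10^4.20400 = 15996.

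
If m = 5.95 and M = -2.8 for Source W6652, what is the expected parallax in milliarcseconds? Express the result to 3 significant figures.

m − M = 5.95 − (-2.8) = 8.75.
d = 10^((m−M)/5 + 1) = 10^2.750 = 562.34 pc.
p = 1/d = 1/562.34 = 0.0017783 arcsec = 1.7783 mas.

1.78 mas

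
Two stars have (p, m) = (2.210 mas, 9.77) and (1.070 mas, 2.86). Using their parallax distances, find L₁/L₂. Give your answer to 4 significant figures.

L₁/L₂ = 0.0004036

d₁ = 1/p₁ = 1/0.002210″ = 452.49 pc; d₂ = 1/p₂ = 1/0.001070″ = 934.58 pc.
M₁ = m₁ − 5 log₁₀ d₁ + 5 = 9.77 − 13.2780 + 5 = 1.4920.
M₂ = 2.86 − 14.8531 + 5 = -6.9931.
L₁/L₂ = 10^(0.4(M₂ − M₁)) = 10^(0.4 × (-8.4851)) = 10^(-3.39404) = 0.00040361.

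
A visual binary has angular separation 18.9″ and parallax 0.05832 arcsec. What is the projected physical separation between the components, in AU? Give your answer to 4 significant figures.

324.1 AU

d = 1/p = 1/0.05832″ = 17.147 pc.
At distance d (pc), an angle of θ arcsec spans θ·d AU: s = 18.9 × 17.147 = 324.08 AU.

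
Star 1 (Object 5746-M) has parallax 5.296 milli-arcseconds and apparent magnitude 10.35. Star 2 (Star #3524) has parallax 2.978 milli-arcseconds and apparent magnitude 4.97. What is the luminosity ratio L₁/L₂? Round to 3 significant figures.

d₁ = 1/p₁ = 1/0.005296″ = 188.82 pc; d₂ = 1/p₂ = 1/0.002978″ = 335.8 pc.
M₁ = m₁ − 5 log₁₀ d₁ + 5 = 10.35 − 11.3802 + 5 = 3.9698.
M₂ = 4.97 − 12.6304 + 5 = -2.6604.
L₁/L₂ = 10^(0.4(M₂ − M₁)) = 10^(0.4 × (-6.6302)) = 10^(-2.65208) = 0.002228.

L₁/L₂ = 0.00223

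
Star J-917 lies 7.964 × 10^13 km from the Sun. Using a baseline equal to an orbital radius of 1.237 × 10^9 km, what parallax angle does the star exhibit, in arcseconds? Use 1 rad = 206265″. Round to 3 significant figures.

θ ≈ B/d = (1.237 × 10^9) / (7.964 × 10^13) = 1.5532 × 10^-5 rad.
In arcseconds: 1.5532 × 10^-5 × 206265 = 3.2037″.

3.20 arcsec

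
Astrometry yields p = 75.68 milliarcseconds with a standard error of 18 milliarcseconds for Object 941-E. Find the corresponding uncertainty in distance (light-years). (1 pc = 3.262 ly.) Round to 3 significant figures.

d = 1/p, so σ_d = σ_p / p².
σ_d = 0.0180 / (0.07568)² = 0.0180 / 0.0057275 = 3.1427 pc = 3.1427 × 3.262 ly = 10.251 ly.

10.3 ly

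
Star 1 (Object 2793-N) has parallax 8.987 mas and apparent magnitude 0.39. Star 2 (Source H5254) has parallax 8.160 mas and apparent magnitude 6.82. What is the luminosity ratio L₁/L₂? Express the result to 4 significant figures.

d₁ = 1/p₁ = 1/0.008987″ = 111.27 pc; d₂ = 1/p₂ = 1/0.008160″ = 122.55 pc.
M₁ = m₁ − 5 log₁₀ d₁ + 5 = 0.39 − 10.2319 + 5 = -4.8419.
M₂ = 6.82 − 10.4416 + 5 = 1.3784.
L₁/L₂ = 10^(0.4(M₂ − M₁)) = 10^(0.4 × 6.2203) = 10^2.48812 = 307.69.

L₁/L₂ = 307.7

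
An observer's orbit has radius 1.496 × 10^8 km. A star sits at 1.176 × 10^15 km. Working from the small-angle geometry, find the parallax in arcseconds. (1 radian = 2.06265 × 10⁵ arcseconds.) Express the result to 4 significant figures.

θ ≈ B/d = (1.496 × 10^8) / (1.176 × 10^15) = 1.2721 × 10^-7 rad.
In arcseconds: 1.2721 × 10^-7 × 206265 = 0.026239″.

0.02624 arcsec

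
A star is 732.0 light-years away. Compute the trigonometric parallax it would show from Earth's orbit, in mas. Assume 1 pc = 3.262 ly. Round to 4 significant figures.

4.456 mas

d = 732.0 ly ÷ 3.262 = 224.4 pc.
p = 1/d = 1/224.4 = 0.0044563 arcsec.
= 0.0044563 × 1000 = 4.4563 mas.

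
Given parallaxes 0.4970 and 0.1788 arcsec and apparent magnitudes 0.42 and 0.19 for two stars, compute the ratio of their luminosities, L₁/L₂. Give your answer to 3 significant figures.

L₁/L₂ = 0.105

d₁ = 1/p₁ = 1/0.4970″ = 2.0121 pc; d₂ = 1/p₂ = 1/0.1788″ = 5.5928 pc.
M₁ = m₁ − 5 log₁₀ d₁ + 5 = 0.42 − 1.5182 + 5 = 3.9018.
M₂ = 0.19 − 3.7381 + 5 = 1.4519.
L₁/L₂ = 10^(0.4(M₂ − M₁)) = 10^(0.4 × (-2.4499)) = 10^(-0.97996) = 0.10472.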